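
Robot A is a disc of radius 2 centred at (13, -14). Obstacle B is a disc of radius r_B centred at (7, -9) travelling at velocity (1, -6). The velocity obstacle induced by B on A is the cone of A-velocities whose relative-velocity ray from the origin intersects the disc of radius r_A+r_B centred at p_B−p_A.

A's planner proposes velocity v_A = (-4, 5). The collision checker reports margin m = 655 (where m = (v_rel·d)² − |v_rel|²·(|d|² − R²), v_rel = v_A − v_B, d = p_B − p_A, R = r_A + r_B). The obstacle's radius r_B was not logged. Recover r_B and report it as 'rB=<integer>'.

m = 655
d = (-6, 5);  v_rel = (-5, 11),  |v_rel|² = 146
v_rel×d = (-5)·(5) − (11)·(-6) = 41
since m = R²·146 − 41²:  R² = (1681 + 655) / 146 = 16
R = √16 = 4  ⇒  r_B = 4 − 2 = 2

rB=2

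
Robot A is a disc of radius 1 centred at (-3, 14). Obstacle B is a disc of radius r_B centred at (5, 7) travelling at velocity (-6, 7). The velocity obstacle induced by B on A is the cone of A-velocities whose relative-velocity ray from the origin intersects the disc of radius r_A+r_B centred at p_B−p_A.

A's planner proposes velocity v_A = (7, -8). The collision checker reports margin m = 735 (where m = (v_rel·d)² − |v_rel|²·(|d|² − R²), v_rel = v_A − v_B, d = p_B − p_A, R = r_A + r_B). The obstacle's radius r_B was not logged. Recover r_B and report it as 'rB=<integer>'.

m = 735
d = (8, -7);  v_rel = (13, -15),  |v_rel|² = 394
v_rel×d = (13)·(-7) − (-15)·(8) = 29
since m = R²·394 − 29²:  R² = (841 + 735) / 394 = 4
R = √4 = 2  ⇒  r_B = 2 − 1 = 1

rB=1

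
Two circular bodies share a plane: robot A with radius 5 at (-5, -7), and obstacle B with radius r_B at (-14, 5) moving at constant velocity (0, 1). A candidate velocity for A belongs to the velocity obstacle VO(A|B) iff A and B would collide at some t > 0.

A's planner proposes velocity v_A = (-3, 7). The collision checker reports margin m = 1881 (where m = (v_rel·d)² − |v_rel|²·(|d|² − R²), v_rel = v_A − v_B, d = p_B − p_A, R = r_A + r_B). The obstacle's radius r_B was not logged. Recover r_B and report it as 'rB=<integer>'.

m = 1881
d = (-9, 12);  v_rel = (-3, 6),  |v_rel|² = 45
v_rel×d = (-3)·(12) − (6)·(-9) = 18
since m = R²·45 − 18²:  R² = (324 + 1881) / 45 = 49
R = √49 = 7  ⇒  r_B = 7 − 5 = 2

rB=2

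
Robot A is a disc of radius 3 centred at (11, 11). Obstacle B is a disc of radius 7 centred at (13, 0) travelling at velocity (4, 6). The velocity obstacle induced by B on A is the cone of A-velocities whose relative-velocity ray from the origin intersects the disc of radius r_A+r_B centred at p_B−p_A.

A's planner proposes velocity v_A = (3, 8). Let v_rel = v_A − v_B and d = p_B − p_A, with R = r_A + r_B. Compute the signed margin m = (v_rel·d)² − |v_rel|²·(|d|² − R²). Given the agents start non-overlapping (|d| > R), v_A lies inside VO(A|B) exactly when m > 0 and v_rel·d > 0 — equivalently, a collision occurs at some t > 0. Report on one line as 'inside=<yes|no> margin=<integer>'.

d = (2, -11),  |d|² = 125;  R = 3+7 = 10,  c = 125−10² = 25
v_rel = (-1, 2),  |v_rel|² = 5;  v_rel·d = (-1)·(2) + (2)·(-11) = -24
5·t² + 48·t + 25 = 0  ⇒  m = (-24)² − 5·25 = 451
m = 451 > 0,  v_rel·d = -24 < 0  ⇒  outside

inside=no margin=451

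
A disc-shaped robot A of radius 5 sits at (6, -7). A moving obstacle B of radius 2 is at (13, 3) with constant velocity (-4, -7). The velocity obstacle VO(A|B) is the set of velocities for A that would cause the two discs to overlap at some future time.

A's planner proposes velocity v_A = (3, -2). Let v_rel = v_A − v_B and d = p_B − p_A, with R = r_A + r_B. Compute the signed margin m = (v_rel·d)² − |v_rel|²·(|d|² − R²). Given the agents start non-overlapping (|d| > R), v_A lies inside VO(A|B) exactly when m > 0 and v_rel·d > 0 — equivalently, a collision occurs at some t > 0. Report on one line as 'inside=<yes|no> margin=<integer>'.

d = (7, 10),  |d|² = 149;  R = 5+2 = 7,  c = 149−7² = 100
v_rel = (7, 5),  |v_rel|² = 74;  v_rel·d = (7)·(7) + (5)·(10) = 99
74·t² − 198·t + 100 = 0  ⇒  m = 99² − 74·100 = 2401
m = 2401 > 0,  v_rel·d = 99 > 0  ⇒  inside

inside=yes margin=2401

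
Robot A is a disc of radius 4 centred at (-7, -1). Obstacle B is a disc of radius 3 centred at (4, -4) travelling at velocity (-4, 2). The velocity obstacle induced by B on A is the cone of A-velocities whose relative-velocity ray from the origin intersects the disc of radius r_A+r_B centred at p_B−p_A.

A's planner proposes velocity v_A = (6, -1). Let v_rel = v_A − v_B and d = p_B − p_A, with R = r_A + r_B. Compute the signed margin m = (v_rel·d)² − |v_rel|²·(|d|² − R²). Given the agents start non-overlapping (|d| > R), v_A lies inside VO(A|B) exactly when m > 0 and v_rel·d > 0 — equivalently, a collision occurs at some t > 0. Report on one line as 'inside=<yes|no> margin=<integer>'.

d = (11, -3),  |d|² = 130;  R = 4+3 = 7,  c = 130−7² = 81
v_rel = (10, -3),  |v_rel|² = 109;  v_rel·d = (10)·(11) + (-3)·(-3) = 119
109·t² − 238·t + 81 = 0  ⇒  m = 119² − 109·81 = 5332
m = 5332 > 0,  v_rel·d = 119 > 0  ⇒  inside

inside=yes margin=5332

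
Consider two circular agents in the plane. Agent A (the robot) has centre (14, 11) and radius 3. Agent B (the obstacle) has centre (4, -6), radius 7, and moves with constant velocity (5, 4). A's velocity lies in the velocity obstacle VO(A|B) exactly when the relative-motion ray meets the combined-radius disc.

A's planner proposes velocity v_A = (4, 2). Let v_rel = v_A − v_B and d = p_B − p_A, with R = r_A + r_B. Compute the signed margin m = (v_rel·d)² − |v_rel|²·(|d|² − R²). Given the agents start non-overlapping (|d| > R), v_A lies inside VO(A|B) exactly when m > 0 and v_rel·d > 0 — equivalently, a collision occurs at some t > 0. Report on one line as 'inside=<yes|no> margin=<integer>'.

d = (-10, -17),  |d|² = 389;  R = 3+7 = 10,  c = 389−10² = 289
v_rel = (-1, -2),  |v_rel|² = 5;  v_rel·d = (-1)·(-10) + (-2)·(-17) = 44
5·t² − 88·t + 289 = 0  ⇒  m = 44² − 5·289 = 491
m = 491 > 0,  v_rel·d = 44 > 0  ⇒  inside

inside=yes margin=491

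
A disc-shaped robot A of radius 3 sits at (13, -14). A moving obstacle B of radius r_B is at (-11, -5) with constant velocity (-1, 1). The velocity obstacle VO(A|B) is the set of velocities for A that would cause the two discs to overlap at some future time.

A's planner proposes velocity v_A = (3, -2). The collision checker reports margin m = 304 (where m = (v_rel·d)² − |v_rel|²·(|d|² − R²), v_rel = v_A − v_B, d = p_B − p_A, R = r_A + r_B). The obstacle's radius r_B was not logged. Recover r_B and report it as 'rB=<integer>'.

m = 304
d = (-24, 9);  v_rel = (4, -3),  |v_rel|² = 25
v_rel×d = (4)·(9) − (-3)·(-24) = -36
since m = R²·25 − (-36)²:  R² = (1296 + 304) / 25 = 64
R = √64 = 8  ⇒  r_B = 8 − 3 = 5

rB=5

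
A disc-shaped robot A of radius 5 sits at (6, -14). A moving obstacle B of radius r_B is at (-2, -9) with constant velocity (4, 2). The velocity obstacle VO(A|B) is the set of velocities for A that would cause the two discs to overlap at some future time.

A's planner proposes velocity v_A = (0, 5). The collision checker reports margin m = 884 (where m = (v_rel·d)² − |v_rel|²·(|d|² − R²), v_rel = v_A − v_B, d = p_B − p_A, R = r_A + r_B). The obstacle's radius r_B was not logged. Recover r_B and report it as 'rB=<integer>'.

m = 884
d = (-8, 5);  v_rel = (-4, 3),  |v_rel|² = 25
v_rel×d = (-4)·(5) − (3)·(-8) = 4
since m = R²·25 − 4²:  R² = (16 + 884) / 25 = 36
R = √36 = 6  ⇒  r_B = 6 − 5 = 1

rB=1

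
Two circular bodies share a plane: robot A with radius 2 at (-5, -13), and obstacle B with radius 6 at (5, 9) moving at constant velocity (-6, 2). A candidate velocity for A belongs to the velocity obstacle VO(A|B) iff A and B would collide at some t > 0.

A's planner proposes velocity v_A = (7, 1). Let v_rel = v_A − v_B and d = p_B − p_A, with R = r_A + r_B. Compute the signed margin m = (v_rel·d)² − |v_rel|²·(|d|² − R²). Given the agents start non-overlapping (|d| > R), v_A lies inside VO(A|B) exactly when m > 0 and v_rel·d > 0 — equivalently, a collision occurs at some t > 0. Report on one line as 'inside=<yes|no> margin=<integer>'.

d = (10, 22),  |d|² = 584;  R = 2+6 = 8,  c = 584−8² = 520
v_rel = (13, -1),  |v_rel|² = 170;  v_rel·d = (13)·(10) + (-1)·(22) = 108
170·t² − 216·t + 520 = 0  ⇒  m = 108² − 170·520 = -76736
m = -76736 < 0,  v_rel·d = 108 > 0  ⇒  outside

inside=no margin=-76736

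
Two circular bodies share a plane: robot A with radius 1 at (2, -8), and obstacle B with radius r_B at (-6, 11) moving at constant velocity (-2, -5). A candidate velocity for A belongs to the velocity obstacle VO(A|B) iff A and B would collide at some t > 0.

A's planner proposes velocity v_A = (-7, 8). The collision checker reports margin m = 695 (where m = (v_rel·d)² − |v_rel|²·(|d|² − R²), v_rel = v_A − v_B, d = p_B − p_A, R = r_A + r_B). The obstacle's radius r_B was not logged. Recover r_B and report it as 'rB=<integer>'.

m = 695
d = (-8, 19);  v_rel = (-5, 13),  |v_rel|² = 194
v_rel×d = (-5)·(19) − (13)·(-8) = 9
since m = R²·194 − 9²:  R² = (81 + 695) / 194 = 4
R = √4 = 2  ⇒  r_B = 2 − 1 = 1

rB=1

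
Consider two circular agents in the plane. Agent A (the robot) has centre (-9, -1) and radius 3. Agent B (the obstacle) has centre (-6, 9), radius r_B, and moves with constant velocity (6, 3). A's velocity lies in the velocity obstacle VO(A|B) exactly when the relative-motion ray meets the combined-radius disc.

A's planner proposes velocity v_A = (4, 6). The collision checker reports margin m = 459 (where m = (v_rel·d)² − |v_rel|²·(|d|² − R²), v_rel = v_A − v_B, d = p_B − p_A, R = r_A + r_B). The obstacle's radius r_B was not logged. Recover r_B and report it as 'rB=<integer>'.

m = 459
d = (3, 10);  v_rel = (-2, 3),  |v_rel|² = 13
v_rel×d = (-2)·(10) − (3)·(3) = -29
since m = R²·13 − (-29)²:  R² = (841 + 459) / 13 = 100
R = √100 = 10  ⇒  r_B = 10 − 3 = 7

rB=7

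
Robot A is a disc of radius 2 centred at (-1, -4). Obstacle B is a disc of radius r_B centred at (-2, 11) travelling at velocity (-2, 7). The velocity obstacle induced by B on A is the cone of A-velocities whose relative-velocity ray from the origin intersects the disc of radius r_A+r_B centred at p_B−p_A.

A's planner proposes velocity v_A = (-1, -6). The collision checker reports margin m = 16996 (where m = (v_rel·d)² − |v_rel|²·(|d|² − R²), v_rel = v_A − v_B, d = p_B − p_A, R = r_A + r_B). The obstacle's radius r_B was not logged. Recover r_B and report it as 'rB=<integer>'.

m = 16996
d = (-1, 15);  v_rel = (1, -13),  |v_rel|² = 170
v_rel×d = (1)·(15) − (-13)·(-1) = 2
since m = R²·170 − 2²:  R² = (4 + 16996) / 170 = 100
R = √100 = 10  ⇒  r_B = 10 − 2 = 8

rB=8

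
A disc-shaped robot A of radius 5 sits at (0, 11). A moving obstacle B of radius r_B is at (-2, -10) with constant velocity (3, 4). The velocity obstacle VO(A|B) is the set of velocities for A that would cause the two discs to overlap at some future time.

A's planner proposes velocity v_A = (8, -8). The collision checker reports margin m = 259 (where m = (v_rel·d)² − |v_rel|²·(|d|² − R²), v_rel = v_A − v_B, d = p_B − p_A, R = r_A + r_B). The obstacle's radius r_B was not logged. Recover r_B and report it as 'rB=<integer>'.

m = 259
d = (-2, -21);  v_rel = (5, -12),  |v_rel|² = 169
v_rel×d = (5)·(-21) − (-12)·(-2) = -129
since m = R²·169 − (-129)²:  R² = (16641 + 259) / 169 = 100
R = √100 = 10  ⇒  r_B = 10 − 5 = 5

rB=5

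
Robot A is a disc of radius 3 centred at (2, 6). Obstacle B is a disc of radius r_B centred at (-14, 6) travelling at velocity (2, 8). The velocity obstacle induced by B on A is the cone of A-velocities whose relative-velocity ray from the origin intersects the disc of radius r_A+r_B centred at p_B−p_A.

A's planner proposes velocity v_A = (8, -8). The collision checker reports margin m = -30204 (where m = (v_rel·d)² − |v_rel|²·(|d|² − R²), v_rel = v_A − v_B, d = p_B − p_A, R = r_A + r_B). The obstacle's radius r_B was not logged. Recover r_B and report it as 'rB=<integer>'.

m = -30204
d = (-16, 0);  v_rel = (6, -16),  |v_rel|² = 292
v_rel×d = (6)·(0) − (-16)·(-16) = -256
since m = R²·292 − (-256)²:  R² = (65536 + -30204) / 292 = 121
R = √121 = 11  ⇒  r_B = 11 − 3 = 8

rB=8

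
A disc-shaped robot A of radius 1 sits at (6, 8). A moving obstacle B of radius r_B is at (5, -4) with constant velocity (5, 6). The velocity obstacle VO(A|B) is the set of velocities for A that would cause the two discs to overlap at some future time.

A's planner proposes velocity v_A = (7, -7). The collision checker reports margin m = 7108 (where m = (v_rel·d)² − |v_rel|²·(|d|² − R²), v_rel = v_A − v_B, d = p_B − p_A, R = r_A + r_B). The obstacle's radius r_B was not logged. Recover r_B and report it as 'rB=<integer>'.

m = 7108
d = (-1, -12);  v_rel = (2, -13),  |v_rel|² = 173
v_rel×d = (2)·(-12) − (-13)·(-1) = -37
since m = R²·173 − (-37)²:  R² = (1369 + 7108) / 173 = 49
R = √49 = 7  ⇒  r_B = 7 − 1 = 6

rB=6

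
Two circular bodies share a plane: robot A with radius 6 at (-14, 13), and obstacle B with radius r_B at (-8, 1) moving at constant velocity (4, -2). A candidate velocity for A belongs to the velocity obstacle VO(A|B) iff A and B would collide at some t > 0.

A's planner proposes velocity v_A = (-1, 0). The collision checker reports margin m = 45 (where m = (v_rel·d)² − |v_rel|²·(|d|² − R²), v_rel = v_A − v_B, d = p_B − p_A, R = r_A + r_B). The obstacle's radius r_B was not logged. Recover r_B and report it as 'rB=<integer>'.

m = 45
d = (6, -12);  v_rel = (-5, 2),  |v_rel|² = 29
v_rel×d = (-5)·(-12) − (2)·(6) = 48
since m = R²·29 − 48²:  R² = (2304 + 45) / 29 = 81
R = √81 = 9  ⇒  r_B = 9 − 6 = 3

rB=3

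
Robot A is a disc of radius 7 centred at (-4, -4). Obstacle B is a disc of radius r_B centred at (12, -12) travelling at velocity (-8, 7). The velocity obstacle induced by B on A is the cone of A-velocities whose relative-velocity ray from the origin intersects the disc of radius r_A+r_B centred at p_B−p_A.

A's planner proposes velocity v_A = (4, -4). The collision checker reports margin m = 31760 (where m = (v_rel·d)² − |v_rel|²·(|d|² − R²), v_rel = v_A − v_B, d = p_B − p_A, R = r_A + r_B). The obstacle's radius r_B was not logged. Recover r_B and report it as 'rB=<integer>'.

m = 31760
d = (16, -8);  v_rel = (12, -11),  |v_rel|² = 265
v_rel×d = (12)·(-8) − (-11)·(16) = 80
since m = R²·265 − 80²:  R² = (6400 + 31760) / 265 = 144
R = √144 = 12  ⇒  r_B = 12 − 7 = 5

rB=5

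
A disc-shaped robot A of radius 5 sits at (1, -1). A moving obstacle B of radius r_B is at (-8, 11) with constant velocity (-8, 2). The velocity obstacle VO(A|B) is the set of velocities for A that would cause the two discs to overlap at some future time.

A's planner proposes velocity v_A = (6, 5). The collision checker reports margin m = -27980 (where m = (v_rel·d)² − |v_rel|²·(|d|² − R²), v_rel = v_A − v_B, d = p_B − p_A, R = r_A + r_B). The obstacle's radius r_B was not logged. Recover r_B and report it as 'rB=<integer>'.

m = -27980
d = (-9, 12);  v_rel = (14, 3),  |v_rel|² = 205
v_rel×d = (14)·(12) − (3)·(-9) = 195
since m = R²·205 − 195²:  R² = (38025 + -27980) / 205 = 49
R = √49 = 7  ⇒  r_B = 7 − 5 = 2

rB=2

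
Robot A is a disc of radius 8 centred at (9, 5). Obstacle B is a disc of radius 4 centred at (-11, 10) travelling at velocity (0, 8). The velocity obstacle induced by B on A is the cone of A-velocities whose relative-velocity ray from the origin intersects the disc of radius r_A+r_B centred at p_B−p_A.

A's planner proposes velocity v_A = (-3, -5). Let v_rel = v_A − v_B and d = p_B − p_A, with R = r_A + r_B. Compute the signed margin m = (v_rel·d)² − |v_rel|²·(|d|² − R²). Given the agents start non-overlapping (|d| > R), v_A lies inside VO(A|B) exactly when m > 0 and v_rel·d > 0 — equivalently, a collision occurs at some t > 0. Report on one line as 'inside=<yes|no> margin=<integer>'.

d = (-20, 5),  |d|² = 425;  R = 8+4 = 12,  c = 425−12² = 281
v_rel = (-3, -13),  |v_rel|² = 178;  v_rel·d = (-3)·(-20) + (-13)·(5) = -5
178·t² + 10·t + 281 = 0  ⇒  m = (-5)² − 178·281 = -49993
m = -49993 < 0,  v_rel·d = -5 < 0  ⇒  outside

inside=no margin=-49993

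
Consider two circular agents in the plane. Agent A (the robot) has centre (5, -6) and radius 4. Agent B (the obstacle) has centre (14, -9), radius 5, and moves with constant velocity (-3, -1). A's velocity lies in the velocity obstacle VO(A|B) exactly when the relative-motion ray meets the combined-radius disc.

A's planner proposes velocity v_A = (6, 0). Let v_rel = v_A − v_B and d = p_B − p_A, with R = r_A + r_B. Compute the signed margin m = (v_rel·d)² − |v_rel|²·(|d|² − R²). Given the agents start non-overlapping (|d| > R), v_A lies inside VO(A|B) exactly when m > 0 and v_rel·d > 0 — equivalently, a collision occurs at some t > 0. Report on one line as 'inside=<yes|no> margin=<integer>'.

d = (9, -3),  |d|² = 90;  R = 4+5 = 9,  c = 90−9² = 9
v_rel = (9, 1),  |v_rel|² = 82;  v_rel·d = (9)·(9) + (1)·(-3) = 78
82·t² − 156·t + 9 = 0  ⇒  m = 78² − 82·9 = 5346
m = 5346 > 0,  v_rel·d = 78 > 0  ⇒  inside

inside=yes margin=5346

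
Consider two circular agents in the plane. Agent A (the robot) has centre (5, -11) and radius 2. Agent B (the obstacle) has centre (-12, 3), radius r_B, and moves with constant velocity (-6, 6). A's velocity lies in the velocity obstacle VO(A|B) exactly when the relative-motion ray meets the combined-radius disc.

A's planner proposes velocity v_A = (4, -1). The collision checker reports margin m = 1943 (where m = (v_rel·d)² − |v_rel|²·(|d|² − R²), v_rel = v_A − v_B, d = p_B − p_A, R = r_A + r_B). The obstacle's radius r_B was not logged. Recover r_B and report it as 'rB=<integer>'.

m = 1943
d = (-17, 14);  v_rel = (10, -7),  |v_rel|² = 149
v_rel×d = (10)·(14) − (-7)·(-17) = 21
since m = R²·149 − 21²:  R² = (441 + 1943) / 149 = 16
R = √16 = 4  ⇒  r_B = 4 − 2 = 2

rB=2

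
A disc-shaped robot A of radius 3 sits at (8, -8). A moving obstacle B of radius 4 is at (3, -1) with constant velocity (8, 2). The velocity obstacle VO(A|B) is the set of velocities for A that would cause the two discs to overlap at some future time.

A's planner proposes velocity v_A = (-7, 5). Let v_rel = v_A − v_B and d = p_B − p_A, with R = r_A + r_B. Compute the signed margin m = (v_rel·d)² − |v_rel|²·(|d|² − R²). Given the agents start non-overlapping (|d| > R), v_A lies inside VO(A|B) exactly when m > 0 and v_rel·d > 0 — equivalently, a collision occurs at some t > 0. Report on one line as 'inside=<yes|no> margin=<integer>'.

d = (-5, 7),  |d|² = 74;  R = 3+4 = 7,  c = 74−7² = 25
v_rel = (-15, 3),  |v_rel|² = 234;  v_rel·d = (-15)·(-5) + (3)·(7) = 96
234·t² − 192·t + 25 = 0  ⇒  m = 96² − 234·25 = 3366
m = 3366 > 0,  v_rel·d = 96 > 0  ⇒  inside

inside=yes margin=3366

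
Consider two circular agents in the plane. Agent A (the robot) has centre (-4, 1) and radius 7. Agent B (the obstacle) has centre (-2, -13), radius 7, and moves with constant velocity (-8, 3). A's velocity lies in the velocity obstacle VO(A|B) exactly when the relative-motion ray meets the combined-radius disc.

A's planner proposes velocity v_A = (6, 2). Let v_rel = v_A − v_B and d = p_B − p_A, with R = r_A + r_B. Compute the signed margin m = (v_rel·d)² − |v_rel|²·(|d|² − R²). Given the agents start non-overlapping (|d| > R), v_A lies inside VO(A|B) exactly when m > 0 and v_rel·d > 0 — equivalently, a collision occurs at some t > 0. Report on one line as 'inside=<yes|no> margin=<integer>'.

d = (2, -14),  |d|² = 200;  R = 7+7 = 14,  c = 200−14² = 4
v_rel = (14, -1),  |v_rel|² = 197;  v_rel·d = (14)·(2) + (-1)·(-14) = 42
197·t² − 84·t + 4 = 0  ⇒  m = 42² − 197·4 = 976
m = 976 > 0,  v_rel·d = 42 > 0  ⇒  inside

inside=yes margin=976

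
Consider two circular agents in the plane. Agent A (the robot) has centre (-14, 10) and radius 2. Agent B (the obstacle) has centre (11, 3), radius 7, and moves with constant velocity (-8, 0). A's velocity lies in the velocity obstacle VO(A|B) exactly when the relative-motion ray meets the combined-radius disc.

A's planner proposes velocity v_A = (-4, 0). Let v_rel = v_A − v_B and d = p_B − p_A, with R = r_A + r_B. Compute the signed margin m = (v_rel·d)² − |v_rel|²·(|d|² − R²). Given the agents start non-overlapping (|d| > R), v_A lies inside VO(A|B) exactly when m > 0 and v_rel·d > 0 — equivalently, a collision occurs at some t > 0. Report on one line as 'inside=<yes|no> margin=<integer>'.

d = (25, -7),  |d|² = 674;  R = 2+7 = 9,  c = 674−9² = 593
v_rel = (4, 0),  |v_rel|² = 16;  v_rel·d = (4)·(25) + (0)·(-7) = 100
16·t² − 200·t + 593 = 0  ⇒  m = 100² − 16·593 = 512
m = 512 > 0,  v_rel·d = 100 > 0  ⇒  inside

inside=yes margin=512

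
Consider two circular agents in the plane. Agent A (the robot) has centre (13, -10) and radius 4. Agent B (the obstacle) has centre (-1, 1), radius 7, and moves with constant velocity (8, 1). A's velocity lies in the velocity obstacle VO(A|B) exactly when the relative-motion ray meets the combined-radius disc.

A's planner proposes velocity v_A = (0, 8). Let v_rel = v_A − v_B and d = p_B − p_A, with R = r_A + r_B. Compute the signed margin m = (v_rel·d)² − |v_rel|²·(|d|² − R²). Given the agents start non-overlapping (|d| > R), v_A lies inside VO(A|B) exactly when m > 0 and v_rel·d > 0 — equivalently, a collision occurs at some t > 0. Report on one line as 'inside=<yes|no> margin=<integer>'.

d = (-14, 11),  |d|² = 317;  R = 4+7 = 11,  c = 317−11² = 196
v_rel = (-8, 7),  |v_rel|² = 113;  v_rel·d = (-8)·(-14) + (7)·(11) = 189
113·t² − 378·t + 196 = 0  ⇒  m = 189² − 113·196 = 13573
m = 13573 > 0,  v_rel·d = 189 > 0  ⇒  inside

inside=yes margin=13573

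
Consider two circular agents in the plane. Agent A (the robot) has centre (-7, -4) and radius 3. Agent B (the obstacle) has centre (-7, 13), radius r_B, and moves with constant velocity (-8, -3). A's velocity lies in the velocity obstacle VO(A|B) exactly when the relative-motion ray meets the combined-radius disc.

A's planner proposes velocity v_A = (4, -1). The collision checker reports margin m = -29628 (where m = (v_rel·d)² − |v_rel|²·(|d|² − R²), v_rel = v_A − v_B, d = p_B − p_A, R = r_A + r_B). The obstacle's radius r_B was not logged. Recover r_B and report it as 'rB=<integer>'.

m = -29628
d = (0, 17);  v_rel = (12, 2),  |v_rel|² = 148
v_rel×d = (12)·(17) − (2)·(0) = 204
since m = R²·148 − 204²:  R² = (41616 + -29628) / 148 = 81
R = √81 = 9  ⇒  r_B = 9 − 3 = 6

rB=6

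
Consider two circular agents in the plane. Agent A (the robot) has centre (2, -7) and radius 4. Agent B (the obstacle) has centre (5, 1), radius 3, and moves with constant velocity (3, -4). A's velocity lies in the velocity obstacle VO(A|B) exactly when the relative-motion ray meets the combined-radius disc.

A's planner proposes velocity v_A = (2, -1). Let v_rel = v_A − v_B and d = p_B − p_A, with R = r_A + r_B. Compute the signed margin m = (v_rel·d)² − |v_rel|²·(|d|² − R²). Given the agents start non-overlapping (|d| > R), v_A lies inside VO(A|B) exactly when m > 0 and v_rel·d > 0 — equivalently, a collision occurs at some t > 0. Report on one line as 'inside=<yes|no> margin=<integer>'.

d = (3, 8),  |d|² = 73;  R = 4+3 = 7,  c = 73−7² = 24
v_rel = (-1, 3),  |v_rel|² = 10;  v_rel·d = (-1)·(3) + (3)·(8) = 21
10·t² − 42·t + 24 = 0  ⇒  m = 21² − 10·24 = 201
m = 201 > 0,  v_rel·d = 21 > 0  ⇒  inside

inside=yes margin=201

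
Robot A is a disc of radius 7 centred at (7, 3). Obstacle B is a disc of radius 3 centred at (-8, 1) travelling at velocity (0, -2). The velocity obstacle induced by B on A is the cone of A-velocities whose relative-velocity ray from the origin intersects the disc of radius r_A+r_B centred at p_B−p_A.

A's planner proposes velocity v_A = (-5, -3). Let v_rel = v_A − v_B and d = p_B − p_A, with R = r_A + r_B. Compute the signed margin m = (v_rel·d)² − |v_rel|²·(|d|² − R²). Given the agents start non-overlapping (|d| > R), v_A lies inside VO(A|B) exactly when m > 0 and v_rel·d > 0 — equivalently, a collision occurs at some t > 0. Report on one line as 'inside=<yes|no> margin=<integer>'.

d = (-15, -2),  |d|² = 229;  R = 7+3 = 10,  c = 229−10² = 129
v_rel = (-5, -1),  |v_rel|² = 26;  v_rel·d = (-5)·(-15) + (-1)·(-2) = 77
26·t² − 154·t + 129 = 0  ⇒  m = 77² − 26·129 = 2575
m = 2575 > 0,  v_rel·d = 77 > 0  ⇒  inside

inside=yes margin=2575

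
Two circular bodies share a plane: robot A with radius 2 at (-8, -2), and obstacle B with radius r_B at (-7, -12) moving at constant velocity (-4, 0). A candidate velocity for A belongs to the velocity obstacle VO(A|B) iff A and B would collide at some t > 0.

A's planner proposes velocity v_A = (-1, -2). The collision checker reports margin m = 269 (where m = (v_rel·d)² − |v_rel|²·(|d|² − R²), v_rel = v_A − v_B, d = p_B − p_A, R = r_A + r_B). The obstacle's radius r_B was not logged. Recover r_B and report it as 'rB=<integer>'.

m = 269
d = (1, -10);  v_rel = (3, -2),  |v_rel|² = 13
v_rel×d = (3)·(-10) − (-2)·(1) = -28
since m = R²·13 − (-28)²:  R² = (784 + 269) / 13 = 81
R = √81 = 9  ⇒  r_B = 9 − 2 = 7

rB=7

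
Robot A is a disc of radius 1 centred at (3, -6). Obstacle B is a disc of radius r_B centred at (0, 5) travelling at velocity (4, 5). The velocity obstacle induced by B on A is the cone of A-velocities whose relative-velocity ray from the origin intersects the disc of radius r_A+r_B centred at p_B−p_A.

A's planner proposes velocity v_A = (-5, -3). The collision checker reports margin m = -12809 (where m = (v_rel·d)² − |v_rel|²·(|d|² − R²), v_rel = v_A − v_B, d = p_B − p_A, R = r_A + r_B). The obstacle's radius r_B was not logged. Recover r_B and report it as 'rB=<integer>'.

m = -12809
d = (-3, 11);  v_rel = (-9, -8),  |v_rel|² = 145
v_rel×d = (-9)·(11) − (-8)·(-3) = -123
since m = R²·145 − (-123)²:  R² = (15129 + -12809) / 145 = 16
R = √16 = 4  ⇒  r_B = 4 − 1 = 3

rB=3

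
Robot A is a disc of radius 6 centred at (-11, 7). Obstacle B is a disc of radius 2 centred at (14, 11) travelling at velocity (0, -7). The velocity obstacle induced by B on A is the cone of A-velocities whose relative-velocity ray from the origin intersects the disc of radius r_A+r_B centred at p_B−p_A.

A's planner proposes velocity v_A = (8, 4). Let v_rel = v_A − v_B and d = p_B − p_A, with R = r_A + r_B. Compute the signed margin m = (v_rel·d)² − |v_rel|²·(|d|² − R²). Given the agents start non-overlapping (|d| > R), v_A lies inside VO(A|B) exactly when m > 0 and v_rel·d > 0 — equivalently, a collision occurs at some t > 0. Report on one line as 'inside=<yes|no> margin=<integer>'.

d = (25, 4),  |d|² = 641;  R = 6+2 = 8,  c = 641−8² = 577
v_rel = (8, 11),  |v_rel|² = 185;  v_rel·d = (8)·(25) + (11)·(4) = 244
185·t² − 488·t + 577 = 0  ⇒  m = 244² − 185·577 = -47209
m = -47209 < 0,  v_rel·d = 244 > 0  ⇒  outside

inside=no margin=-47209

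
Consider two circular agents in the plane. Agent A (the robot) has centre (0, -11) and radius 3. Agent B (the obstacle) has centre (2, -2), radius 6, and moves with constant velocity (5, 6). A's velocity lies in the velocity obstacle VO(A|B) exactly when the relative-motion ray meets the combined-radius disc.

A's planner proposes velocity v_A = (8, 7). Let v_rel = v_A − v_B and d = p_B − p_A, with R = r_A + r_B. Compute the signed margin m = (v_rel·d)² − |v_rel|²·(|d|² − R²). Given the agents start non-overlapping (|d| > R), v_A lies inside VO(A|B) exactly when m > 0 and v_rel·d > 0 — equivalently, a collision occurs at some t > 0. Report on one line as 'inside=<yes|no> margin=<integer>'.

d = (2, 9),  |d|² = 85;  R = 3+6 = 9,  c = 85−9² = 4
v_rel = (3, 1),  |v_rel|² = 10;  v_rel·d = (3)·(2) + (1)·(9) = 15
10·t² − 30·t + 4 = 0  ⇒  m = 15² − 10·4 = 185
m = 185 > 0,  v_rel·d = 15 > 0  ⇒  inside

inside=yes margin=185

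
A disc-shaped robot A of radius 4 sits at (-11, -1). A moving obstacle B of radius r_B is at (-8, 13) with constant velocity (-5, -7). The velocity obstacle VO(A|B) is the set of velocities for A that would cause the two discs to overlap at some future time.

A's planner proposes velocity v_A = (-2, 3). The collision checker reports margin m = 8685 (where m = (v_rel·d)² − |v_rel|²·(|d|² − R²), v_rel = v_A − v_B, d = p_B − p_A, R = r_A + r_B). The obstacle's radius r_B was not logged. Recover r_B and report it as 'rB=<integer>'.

m = 8685
d = (3, 14);  v_rel = (3, 10),  |v_rel|² = 109
v_rel×d = (3)·(14) − (10)·(3) = 12
since m = R²·109 − 12²:  R² = (144 + 8685) / 109 = 81
R = √81 = 9  ⇒  r_B = 9 − 4 = 5

rB=5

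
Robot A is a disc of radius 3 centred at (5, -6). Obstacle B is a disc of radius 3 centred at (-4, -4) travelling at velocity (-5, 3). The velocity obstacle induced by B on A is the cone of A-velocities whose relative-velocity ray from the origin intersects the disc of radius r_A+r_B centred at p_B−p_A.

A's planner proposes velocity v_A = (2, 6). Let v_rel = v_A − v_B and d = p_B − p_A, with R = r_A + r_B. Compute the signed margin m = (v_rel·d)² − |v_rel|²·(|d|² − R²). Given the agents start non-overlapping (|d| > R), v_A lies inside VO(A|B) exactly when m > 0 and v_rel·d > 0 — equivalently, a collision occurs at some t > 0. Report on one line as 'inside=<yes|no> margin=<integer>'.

d = (-9, 2),  |d|² = 85;  R = 3+3 = 6,  c = 85−6² = 49
v_rel = (7, 3),  |v_rel|² = 58;  v_rel·d = (7)·(-9) + (3)·(2) = -57
58·t² + 114·t + 49 = 0  ⇒  m = (-57)² − 58·49 = 407
m = 407 > 0,  v_rel·d = -57 < 0  ⇒  outside

inside=no margin=407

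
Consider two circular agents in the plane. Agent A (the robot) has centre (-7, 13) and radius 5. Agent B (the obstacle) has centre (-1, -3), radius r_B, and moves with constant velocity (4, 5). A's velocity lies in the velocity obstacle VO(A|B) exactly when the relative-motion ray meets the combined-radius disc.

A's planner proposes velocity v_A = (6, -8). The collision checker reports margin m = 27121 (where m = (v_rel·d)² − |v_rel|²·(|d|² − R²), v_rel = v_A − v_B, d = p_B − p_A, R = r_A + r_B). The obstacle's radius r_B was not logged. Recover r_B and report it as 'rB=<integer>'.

m = 27121
d = (6, -16);  v_rel = (2, -13),  |v_rel|² = 173
v_rel×d = (2)·(-16) − (-13)·(6) = 46
since m = R²·173 − 46²:  R² = (2116 + 27121) / 173 = 169
R = √169 = 13  ⇒  r_B = 13 − 5 = 8

rB=8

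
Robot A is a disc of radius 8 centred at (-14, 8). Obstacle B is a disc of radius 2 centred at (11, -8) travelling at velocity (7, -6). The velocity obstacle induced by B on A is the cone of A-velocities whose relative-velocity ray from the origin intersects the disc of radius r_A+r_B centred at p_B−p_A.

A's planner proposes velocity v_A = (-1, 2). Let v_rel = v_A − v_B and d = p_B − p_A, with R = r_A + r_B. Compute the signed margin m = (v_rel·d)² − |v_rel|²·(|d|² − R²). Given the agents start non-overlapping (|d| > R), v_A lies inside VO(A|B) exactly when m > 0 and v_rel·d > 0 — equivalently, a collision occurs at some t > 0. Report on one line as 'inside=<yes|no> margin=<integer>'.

d = (25, -16),  |d|² = 881;  R = 8+2 = 10,  c = 881−10² = 781
v_rel = (-8, 8),  |v_rel|² = 128;  v_rel·d = (-8)·(25) + (8)·(-16) = -328
128·t² + 656·t + 781 = 0  ⇒  m = (-328)² − 128·781 = 7616
m = 7616 > 0,  v_rel·d = -328 < 0  ⇒  outside

inside=no margin=7616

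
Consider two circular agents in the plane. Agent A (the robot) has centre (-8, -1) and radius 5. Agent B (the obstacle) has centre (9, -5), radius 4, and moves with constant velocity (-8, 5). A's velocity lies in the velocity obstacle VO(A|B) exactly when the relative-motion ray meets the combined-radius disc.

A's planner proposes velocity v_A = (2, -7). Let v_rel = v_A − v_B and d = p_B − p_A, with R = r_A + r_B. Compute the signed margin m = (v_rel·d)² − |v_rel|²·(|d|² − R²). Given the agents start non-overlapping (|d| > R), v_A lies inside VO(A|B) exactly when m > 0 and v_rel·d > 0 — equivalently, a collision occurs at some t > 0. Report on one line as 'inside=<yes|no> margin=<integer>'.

d = (17, -4),  |d|² = 305;  R = 5+4 = 9,  c = 305−9² = 224
v_rel = (10, -12),  |v_rel|² = 244;  v_rel·d = (10)·(17) + (-12)·(-4) = 218
244·t² − 436·t + 224 = 0  ⇒  m = 218² − 244·224 = -7132
m = -7132 < 0,  v_rel·d = 218 > 0  ⇒  outside

inside=no margin=-7132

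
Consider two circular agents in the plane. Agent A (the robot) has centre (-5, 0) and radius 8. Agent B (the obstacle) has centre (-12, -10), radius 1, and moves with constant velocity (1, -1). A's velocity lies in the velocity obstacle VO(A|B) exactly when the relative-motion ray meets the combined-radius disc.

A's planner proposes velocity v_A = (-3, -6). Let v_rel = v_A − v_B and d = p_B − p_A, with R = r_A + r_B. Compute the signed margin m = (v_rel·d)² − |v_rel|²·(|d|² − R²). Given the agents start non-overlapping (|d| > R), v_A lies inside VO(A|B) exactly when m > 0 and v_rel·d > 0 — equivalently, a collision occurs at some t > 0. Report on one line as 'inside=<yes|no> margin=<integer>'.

d = (-7, -10),  |d|² = 149;  R = 8+1 = 9,  c = 149−9² = 68
v_rel = (-4, -5),  |v_rel|² = 41;  v_rel·d = (-4)·(-7) + (-5)·(-10) = 78
41·t² − 156·t + 68 = 0  ⇒  m = 78² − 41·68 = 3296
m = 3296 > 0,  v_rel·d = 78 > 0  ⇒  inside

inside=yes margin=3296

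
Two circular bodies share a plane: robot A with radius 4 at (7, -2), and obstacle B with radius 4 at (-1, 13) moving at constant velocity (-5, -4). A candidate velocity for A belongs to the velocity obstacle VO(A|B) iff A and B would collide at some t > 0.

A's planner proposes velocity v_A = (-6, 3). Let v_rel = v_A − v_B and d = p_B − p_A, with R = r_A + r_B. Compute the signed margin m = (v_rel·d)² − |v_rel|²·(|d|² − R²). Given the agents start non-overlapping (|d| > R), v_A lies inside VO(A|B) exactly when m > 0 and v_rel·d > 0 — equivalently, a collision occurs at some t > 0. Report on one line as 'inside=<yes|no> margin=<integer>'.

d = (-8, 15),  |d|² = 289;  R = 4+4 = 8,  c = 289−8² = 225
v_rel = (-1, 7),  |v_rel|² = 50;  v_rel·d = (-1)·(-8) + (7)·(15) = 113
50·t² − 226·t + 225 = 0  ⇒  m = 113² − 50·225 = 1519
m = 1519 > 0,  v_rel·d = 113 > 0  ⇒  inside

inside=yes margin=1519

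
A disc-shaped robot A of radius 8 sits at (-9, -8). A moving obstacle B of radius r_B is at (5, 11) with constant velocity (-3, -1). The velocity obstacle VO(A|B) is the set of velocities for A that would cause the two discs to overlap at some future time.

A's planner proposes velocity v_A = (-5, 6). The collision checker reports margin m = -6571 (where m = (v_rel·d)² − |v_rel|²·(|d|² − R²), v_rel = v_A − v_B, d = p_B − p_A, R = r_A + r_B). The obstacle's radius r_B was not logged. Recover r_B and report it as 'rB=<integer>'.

m = -6571
d = (14, 19);  v_rel = (-2, 7),  |v_rel|² = 53
v_rel×d = (-2)·(19) − (7)·(14) = -136
since m = R²·53 − (-136)²:  R² = (18496 + -6571) / 53 = 225
R = √225 = 15  ⇒  r_B = 15 − 8 = 7

rB=7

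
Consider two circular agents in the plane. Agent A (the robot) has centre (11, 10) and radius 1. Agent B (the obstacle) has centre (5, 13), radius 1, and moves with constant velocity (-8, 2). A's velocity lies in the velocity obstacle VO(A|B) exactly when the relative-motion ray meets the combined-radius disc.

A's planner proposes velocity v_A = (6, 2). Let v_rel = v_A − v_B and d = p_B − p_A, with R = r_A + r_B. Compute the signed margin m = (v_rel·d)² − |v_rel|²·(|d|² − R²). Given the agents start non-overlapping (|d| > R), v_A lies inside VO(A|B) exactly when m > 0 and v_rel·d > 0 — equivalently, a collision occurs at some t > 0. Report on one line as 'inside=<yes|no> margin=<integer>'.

d = (-6, 3),  |d|² = 45;  R = 1+1 = 2,  c = 45−2² = 41
v_rel = (14, 0),  |v_rel|² = 196;  v_rel·d = (14)·(-6) + (0)·(3) = -84
196·t² + 168·t + 41 = 0  ⇒  m = (-84)² − 196·41 = -980
m = -980 < 0,  v_rel·d = -84 < 0  ⇒  outside

inside=no margin=-980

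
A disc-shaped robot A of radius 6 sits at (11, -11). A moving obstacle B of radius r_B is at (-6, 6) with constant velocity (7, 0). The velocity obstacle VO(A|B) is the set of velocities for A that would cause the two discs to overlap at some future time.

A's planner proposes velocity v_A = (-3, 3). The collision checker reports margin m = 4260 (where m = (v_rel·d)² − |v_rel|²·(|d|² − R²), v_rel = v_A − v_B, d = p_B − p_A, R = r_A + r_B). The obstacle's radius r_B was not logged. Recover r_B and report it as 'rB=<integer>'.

m = 4260
d = (-17, 17);  v_rel = (-10, 3),  |v_rel|² = 109
v_rel×d = (-10)·(17) − (3)·(-17) = -119
since m = R²·109 − (-119)²:  R² = (14161 + 4260) / 109 = 169
R = √169 = 13  ⇒  r_B = 13 − 6 = 7

rB=7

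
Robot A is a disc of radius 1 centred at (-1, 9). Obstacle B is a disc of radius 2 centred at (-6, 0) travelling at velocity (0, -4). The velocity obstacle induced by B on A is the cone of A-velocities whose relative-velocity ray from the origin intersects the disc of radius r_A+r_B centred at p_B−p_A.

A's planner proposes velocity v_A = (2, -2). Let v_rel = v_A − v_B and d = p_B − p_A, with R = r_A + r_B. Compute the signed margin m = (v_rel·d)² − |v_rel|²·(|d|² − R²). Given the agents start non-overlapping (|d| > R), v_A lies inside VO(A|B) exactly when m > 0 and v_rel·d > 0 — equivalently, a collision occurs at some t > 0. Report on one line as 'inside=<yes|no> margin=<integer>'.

d = (-5, -9),  |d|² = 106;  R = 1+2 = 3,  c = 106−3² = 97
v_rel = (2, 2),  |v_rel|² = 8;  v_rel·d = (2)·(-5) + (2)·(-9) = -28
8·t² + 56·t + 97 = 0  ⇒  m = (-28)² − 8·97 = 8
m = 8 > 0,  v_rel·d = -28 < 0  ⇒  outside

inside=no margin=8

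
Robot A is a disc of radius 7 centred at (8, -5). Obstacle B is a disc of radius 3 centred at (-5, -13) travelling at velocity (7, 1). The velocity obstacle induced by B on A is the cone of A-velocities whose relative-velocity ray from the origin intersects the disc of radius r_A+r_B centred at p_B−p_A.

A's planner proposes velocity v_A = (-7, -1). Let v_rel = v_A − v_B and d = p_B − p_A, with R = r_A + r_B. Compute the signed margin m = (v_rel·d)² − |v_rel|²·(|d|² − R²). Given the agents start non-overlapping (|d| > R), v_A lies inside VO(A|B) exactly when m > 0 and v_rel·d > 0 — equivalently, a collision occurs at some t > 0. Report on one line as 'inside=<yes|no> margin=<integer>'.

d = (-13, -8),  |d|² = 233;  R = 7+3 = 10,  c = 233−10² = 133
v_rel = (-14, -2),  |v_rel|² = 200;  v_rel·d = (-14)·(-13) + (-2)·(-8) = 198
200·t² − 396·t + 133 = 0  ⇒  m = 198² − 200·133 = 12604
m = 12604 > 0,  v_rel·d = 198 > 0  ⇒  inside

inside=yes margin=12604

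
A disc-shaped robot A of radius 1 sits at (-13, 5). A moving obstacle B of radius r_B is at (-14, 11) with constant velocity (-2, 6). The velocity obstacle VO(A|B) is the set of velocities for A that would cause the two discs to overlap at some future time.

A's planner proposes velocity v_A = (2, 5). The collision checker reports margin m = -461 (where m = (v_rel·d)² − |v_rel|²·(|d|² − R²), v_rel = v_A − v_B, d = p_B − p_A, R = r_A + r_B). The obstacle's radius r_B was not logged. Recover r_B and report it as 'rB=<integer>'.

m = -461
d = (-1, 6);  v_rel = (4, -1),  |v_rel|² = 17
v_rel×d = (4)·(6) − (-1)·(-1) = 23
since m = R²·17 − 23²:  R² = (529 + -461) / 17 = 4
R = √4 = 2  ⇒  r_B = 2 − 1 = 1

rB=1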